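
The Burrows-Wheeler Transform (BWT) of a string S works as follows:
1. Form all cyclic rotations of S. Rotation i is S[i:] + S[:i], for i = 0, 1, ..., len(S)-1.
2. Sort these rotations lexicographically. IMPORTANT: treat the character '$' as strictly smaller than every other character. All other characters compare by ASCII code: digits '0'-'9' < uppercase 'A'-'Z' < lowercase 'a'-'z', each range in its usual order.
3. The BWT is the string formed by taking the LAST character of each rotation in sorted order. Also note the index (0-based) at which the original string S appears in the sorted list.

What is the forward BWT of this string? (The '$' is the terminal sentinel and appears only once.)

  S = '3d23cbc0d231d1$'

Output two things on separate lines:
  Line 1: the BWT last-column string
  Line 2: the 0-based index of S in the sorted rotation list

All 15 rotations (rotation i = S[i:]+S[:i]):
  rot[0] = 3d23cbc0d231d1$
  rot[1] = d23cbc0d231d1$3
  rot[2] = 23cbc0d231d1$3d
  rot[3] = 3cbc0d231d1$3d2
  rot[4] = cbc0d231d1$3d23
  rot[5] = bc0d231d1$3d23c
  rot[6] = c0d231d1$3d23cb
  rot[7] = 0d231d1$3d23cbc
  rot[8] = d231d1$3d23cbc0
  rot[9] = 231d1$3d23cbc0d
  rot[10] = 31d1$3d23cbc0d2
  rot[11] = 1d1$3d23cbc0d23
  rot[12] = d1$3d23cbc0d231
  rot[13] = 1$3d23cbc0d231d
  rot[14] = $3d23cbc0d231d1
Sorted (with $ < everything):
  sorted[0] = $3d23cbc0d231d1  (last char: '1')
  sorted[1] = 0d231d1$3d23cbc  (last char: 'c')
  sorted[2] = 1$3d23cbc0d231d  (last char: 'd')
  sorted[3] = 1d1$3d23cbc0d23  (last char: '3')
  sorted[4] = 231d1$3d23cbc0d  (last char: 'd')
  sorted[5] = 23cbc0d231d1$3d  (last char: 'd')
  sorted[6] = 31d1$3d23cbc0d2  (last char: '2')
  sorted[7] = 3cbc0d231d1$3d2  (last char: '2')
  sorted[8] = 3d23cbc0d231d1$  (last char: '$')
  sorted[9] = bc0d231d1$3d23c  (last char: 'c')
  sorted[10] = c0d231d1$3d23cb  (last char: 'b')
  sorted[11] = cbc0d231d1$3d23  (last char: '3')
  sorted[12] = d1$3d23cbc0d231  (last char: '1')
  sorted[13] = d231d1$3d23cbc0  (last char: '0')
  sorted[14] = d23cbc0d231d1$3  (last char: '3')
Last column: 1cd3dd22$cb3103
Original string S is at sorted index 8

Answer: 1cd3dd22$cb3103
8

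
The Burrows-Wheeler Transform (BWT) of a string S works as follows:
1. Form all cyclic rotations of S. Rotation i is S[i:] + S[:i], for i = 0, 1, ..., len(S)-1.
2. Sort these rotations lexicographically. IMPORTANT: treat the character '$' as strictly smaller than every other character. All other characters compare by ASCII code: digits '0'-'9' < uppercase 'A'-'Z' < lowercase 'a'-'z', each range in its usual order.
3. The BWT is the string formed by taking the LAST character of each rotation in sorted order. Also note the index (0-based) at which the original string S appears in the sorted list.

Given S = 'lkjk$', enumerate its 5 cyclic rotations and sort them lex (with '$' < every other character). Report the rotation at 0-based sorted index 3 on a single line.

All 5 rotations (rotation i = S[i:]+S[:i]):
  rot[0] = lkjk$
  rot[1] = kjk$l
  rot[2] = jk$lk
  rot[3] = k$lkj
  rot[4] = $lkjk
Sorted (with $ < everything):
  sorted[0] = $lkjk
  sorted[1] = jk$lk
  sorted[2] = k$lkj
  sorted[3] = kjk$l
  sorted[4] = lkjk$
sorted[3] = kjk$l

Answer: kjk$l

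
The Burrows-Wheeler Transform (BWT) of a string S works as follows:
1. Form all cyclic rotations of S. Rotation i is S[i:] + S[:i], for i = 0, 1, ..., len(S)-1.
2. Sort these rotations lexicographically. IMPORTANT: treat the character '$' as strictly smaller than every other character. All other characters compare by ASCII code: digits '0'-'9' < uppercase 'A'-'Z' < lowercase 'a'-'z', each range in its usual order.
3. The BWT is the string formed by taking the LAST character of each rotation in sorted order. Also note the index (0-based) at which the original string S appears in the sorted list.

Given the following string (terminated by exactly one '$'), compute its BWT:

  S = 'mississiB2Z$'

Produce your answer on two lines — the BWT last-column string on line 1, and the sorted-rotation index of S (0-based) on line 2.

All 12 rotations (rotation i = S[i:]+S[:i]):
  rot[0] = mississiB2Z$
  rot[1] = ississiB2Z$m
  rot[2] = ssissiB2Z$mi
  rot[3] = sissiB2Z$mis
  rot[4] = issiB2Z$miss
  rot[5] = ssiB2Z$missi
  rot[6] = siB2Z$missis
  rot[7] = iB2Z$mississ
  rot[8] = B2Z$mississi
  rot[9] = 2Z$mississiB
  rot[10] = Z$mississiB2
  rot[11] = $mississiB2Z
Sorted (with $ < everything):
  sorted[0] = $mississiB2Z  (last char: 'Z')
  sorted[1] = 2Z$mississiB  (last char: 'B')
  sorted[2] = B2Z$mississi  (last char: 'i')
  sorted[3] = Z$mississiB2  (last char: '2')
  sorted[4] = iB2Z$mississ  (last char: 's')
  sorted[5] = issiB2Z$miss  (last char: 's')
  sorted[6] = ississiB2Z$m  (last char: 'm')
  sorted[7] = mississiB2Z$  (last char: '$')
  sorted[8] = siB2Z$missis  (last char: 's')
  sorted[9] = sissiB2Z$mis  (last char: 's')
  sorted[10] = ssiB2Z$missi  (last char: 'i')
  sorted[11] = ssissiB2Z$mi  (last char: 'i')
Last column: ZBi2ssm$ssii
Original string S is at sorted index 7

Answer: ZBi2ssm$ssii
7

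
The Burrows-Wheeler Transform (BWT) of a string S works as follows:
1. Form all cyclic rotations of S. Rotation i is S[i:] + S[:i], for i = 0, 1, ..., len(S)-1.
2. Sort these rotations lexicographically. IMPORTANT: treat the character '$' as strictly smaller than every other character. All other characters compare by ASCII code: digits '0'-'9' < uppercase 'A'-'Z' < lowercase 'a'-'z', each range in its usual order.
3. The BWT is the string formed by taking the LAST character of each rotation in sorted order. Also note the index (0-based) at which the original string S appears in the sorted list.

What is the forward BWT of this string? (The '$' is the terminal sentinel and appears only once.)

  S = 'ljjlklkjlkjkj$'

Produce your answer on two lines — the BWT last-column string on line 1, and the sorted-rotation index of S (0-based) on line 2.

Answer: jklkkjjlll$jkj
10

Derivation:
All 14 rotations (rotation i = S[i:]+S[:i]):
  rot[0] = ljjlklkjlkjkj$
  rot[1] = jjlklkjlkjkj$l
  rot[2] = jlklkjlkjkj$lj
  rot[3] = lklkjlkjkj$ljj
  rot[4] = klkjlkjkj$ljjl
  rot[5] = lkjlkjkj$ljjlk
  rot[6] = kjlkjkj$ljjlkl
  rot[7] = jlkjkj$ljjlklk
  rot[8] = lkjkj$ljjlklkj
  rot[9] = kjkj$ljjlklkjl
  rot[10] = jkj$ljjlklkjlk
  rot[11] = kj$ljjlklkjlkj
  rot[12] = j$ljjlklkjlkjk
  rot[13] = $ljjlklkjlkjkj
Sorted (with $ < everything):
  sorted[0] = $ljjlklkjlkjkj  (last char: 'j')
  sorted[1] = j$ljjlklkjlkjk  (last char: 'k')
  sorted[2] = jjlklkjlkjkj$l  (last char: 'l')
  sorted[3] = jkj$ljjlklkjlk  (last char: 'k')
  sorted[4] = jlkjkj$ljjlklk  (last char: 'k')
  sorted[5] = jlklkjlkjkj$lj  (last char: 'j')
  sorted[6] = kj$ljjlklkjlkj  (last char: 'j')
  sorted[7] = kjkj$ljjlklkjl  (last char: 'l')
  sorted[8] = kjlkjkj$ljjlkl  (last char: 'l')
  sorted[9] = klkjlkjkj$ljjl  (last char: 'l')
  sorted[10] = ljjlklkjlkjkj$  (last char: '$')
  sorted[11] = lkjkj$ljjlklkj  (last char: 'j')
  sorted[12] = lkjlkjkj$ljjlk  (last char: 'k')
  sorted[13] = lklkjlkjkj$ljj  (last char: 'j')
Last column: jklkkjjlll$jkj
Original string S is at sorted index 10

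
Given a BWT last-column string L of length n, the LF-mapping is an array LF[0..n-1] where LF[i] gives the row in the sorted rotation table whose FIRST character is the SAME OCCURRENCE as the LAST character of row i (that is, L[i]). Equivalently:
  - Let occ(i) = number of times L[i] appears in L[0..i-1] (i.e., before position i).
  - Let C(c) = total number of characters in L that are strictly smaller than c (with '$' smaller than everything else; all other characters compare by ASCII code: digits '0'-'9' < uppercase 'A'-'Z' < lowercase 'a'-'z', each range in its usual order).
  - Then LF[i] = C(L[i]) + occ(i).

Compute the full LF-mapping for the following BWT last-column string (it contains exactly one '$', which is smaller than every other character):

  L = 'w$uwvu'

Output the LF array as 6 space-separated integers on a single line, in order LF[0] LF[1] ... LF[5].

Answer: 4 0 1 5 3 2

Derivation:
Char counts: '$':1, 'u':2, 'v':1, 'w':2
C (first-col start): C('$')=0, C('u')=1, C('v')=3, C('w')=4
L[0]='w': occ=0, LF[0]=C('w')+0=4+0=4
L[1]='$': occ=0, LF[1]=C('$')+0=0+0=0
L[2]='u': occ=0, LF[2]=C('u')+0=1+0=1
L[3]='w': occ=1, LF[3]=C('w')+1=4+1=5
L[4]='v': occ=0, LF[4]=C('v')+0=3+0=3
L[5]='u': occ=1, LF[5]=C('u')+1=1+1=2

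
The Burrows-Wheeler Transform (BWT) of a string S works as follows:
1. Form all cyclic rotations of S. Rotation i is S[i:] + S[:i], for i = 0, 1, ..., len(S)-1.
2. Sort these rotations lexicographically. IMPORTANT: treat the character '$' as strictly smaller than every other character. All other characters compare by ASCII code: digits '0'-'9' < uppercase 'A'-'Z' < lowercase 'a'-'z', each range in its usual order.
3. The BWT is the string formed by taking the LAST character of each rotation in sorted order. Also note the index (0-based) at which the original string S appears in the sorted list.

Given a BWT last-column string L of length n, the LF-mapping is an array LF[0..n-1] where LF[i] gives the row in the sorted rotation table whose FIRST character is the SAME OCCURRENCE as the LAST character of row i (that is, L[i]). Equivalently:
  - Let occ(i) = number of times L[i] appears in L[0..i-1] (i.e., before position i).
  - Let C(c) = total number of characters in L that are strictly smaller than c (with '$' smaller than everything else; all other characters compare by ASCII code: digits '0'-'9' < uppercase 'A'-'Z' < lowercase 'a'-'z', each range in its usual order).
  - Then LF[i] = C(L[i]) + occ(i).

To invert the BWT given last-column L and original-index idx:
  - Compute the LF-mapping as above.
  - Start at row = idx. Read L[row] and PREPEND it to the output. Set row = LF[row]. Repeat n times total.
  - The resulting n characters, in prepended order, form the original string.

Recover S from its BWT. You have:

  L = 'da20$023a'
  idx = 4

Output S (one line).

LF mapping: 8 6 3 1 0 2 4 5 7
Walk LF starting at row 4, prepending L[row]:
  step 1: row=4, L[4]='$', prepend. Next row=LF[4]=0
  step 2: row=0, L[0]='d', prepend. Next row=LF[0]=8
  step 3: row=8, L[8]='a', prepend. Next row=LF[8]=7
  step 4: row=7, L[7]='3', prepend. Next row=LF[7]=5
  step 5: row=5, L[5]='0', prepend. Next row=LF[5]=2
  step 6: row=2, L[2]='2', prepend. Next row=LF[2]=3
  step 7: row=3, L[3]='0', prepend. Next row=LF[3]=1
  step 8: row=1, L[1]='a', prepend. Next row=LF[1]=6
  step 9: row=6, L[6]='2', prepend. Next row=LF[6]=4
Reversed output: 2a0203ad$

Answer: 2a0203ad$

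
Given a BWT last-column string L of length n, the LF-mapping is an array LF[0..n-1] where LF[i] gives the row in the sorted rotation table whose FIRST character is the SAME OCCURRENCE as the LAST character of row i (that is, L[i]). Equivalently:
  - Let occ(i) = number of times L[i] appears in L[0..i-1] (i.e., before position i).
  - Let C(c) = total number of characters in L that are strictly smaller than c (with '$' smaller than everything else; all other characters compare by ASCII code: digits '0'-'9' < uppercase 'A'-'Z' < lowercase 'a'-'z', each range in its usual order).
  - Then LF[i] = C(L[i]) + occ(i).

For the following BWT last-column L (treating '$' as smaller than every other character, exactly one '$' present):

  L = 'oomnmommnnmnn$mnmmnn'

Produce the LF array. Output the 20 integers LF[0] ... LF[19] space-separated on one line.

Answer: 17 18 1 9 2 19 3 4 10 11 5 12 13 0 6 14 7 8 15 16

Derivation:
Char counts: '$':1, 'm':8, 'n':8, 'o':3
C (first-col start): C('$')=0, C('m')=1, C('n')=9, C('o')=17
L[0]='o': occ=0, LF[0]=C('o')+0=17+0=17
L[1]='o': occ=1, LF[1]=C('o')+1=17+1=18
L[2]='m': occ=0, LF[2]=C('m')+0=1+0=1
L[3]='n': occ=0, LF[3]=C('n')+0=9+0=9
L[4]='m': occ=1, LF[4]=C('m')+1=1+1=2
L[5]='o': occ=2, LF[5]=C('o')+2=17+2=19
L[6]='m': occ=2, LF[6]=C('m')+2=1+2=3
L[7]='m': occ=3, LF[7]=C('m')+3=1+3=4
L[8]='n': occ=1, LF[8]=C('n')+1=9+1=10
L[9]='n': occ=2, LF[9]=C('n')+2=9+2=11
L[10]='m': occ=4, LF[10]=C('m')+4=1+4=5
L[11]='n': occ=3, LF[11]=C('n')+3=9+3=12
L[12]='n': occ=4, LF[12]=C('n')+4=9+4=13
L[13]='$': occ=0, LF[13]=C('$')+0=0+0=0
L[14]='m': occ=5, LF[14]=C('m')+5=1+5=6
L[15]='n': occ=5, LF[15]=C('n')+5=9+5=14
L[16]='m': occ=6, LF[16]=C('m')+6=1+6=7
L[17]='m': occ=7, LF[17]=C('m')+7=1+7=8
L[18]='n': occ=6, LF[18]=C('n')+6=9+6=15
L[19]='n': occ=7, LF[19]=C('n')+7=9+7=16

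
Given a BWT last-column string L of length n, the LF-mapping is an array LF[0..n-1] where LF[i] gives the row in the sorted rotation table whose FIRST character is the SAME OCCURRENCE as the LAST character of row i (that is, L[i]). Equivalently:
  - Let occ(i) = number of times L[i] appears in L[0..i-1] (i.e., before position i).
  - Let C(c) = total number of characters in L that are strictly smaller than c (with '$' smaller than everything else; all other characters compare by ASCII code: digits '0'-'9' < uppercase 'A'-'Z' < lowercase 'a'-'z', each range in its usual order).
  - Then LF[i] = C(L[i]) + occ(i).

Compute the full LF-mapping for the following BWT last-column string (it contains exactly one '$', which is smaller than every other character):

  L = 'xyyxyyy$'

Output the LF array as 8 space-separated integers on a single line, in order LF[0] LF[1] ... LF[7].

Answer: 1 3 4 2 5 6 7 0

Derivation:
Char counts: '$':1, 'x':2, 'y':5
C (first-col start): C('$')=0, C('x')=1, C('y')=3
L[0]='x': occ=0, LF[0]=C('x')+0=1+0=1
L[1]='y': occ=0, LF[1]=C('y')+0=3+0=3
L[2]='y': occ=1, LF[2]=C('y')+1=3+1=4
L[3]='x': occ=1, LF[3]=C('x')+1=1+1=2
L[4]='y': occ=2, LF[4]=C('y')+2=3+2=5
L[5]='y': occ=3, LF[5]=C('y')+3=3+3=6
L[6]='y': occ=4, LF[6]=C('y')+4=3+4=7
L[7]='$': occ=0, LF[7]=C('$')+0=0+0=0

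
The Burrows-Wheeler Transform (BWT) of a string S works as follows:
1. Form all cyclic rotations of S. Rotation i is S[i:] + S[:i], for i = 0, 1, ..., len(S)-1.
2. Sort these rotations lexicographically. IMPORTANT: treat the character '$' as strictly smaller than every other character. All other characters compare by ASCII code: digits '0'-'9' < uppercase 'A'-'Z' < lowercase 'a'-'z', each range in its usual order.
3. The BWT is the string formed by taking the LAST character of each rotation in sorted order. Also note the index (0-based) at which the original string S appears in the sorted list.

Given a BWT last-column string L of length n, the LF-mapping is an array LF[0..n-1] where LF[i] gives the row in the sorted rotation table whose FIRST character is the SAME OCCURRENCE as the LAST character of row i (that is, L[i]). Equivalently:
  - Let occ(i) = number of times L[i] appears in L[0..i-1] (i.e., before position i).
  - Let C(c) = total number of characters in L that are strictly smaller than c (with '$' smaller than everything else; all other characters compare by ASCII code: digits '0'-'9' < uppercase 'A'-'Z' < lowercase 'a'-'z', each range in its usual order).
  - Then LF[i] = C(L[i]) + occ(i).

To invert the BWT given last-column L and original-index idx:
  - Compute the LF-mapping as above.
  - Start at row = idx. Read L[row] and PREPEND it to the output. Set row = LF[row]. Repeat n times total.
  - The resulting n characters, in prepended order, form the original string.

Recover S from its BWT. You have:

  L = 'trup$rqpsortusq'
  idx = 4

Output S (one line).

Answer: qrosrsupprqutt$

Derivation:
LF mapping: 11 6 13 2 0 7 4 3 9 1 8 12 14 10 5
Walk LF starting at row 4, prepending L[row]:
  step 1: row=4, L[4]='$', prepend. Next row=LF[4]=0
  step 2: row=0, L[0]='t', prepend. Next row=LF[0]=11
  step 3: row=11, L[11]='t', prepend. Next row=LF[11]=12
  step 4: row=12, L[12]='u', prepend. Next row=LF[12]=14
  step 5: row=14, L[14]='q', prepend. Next row=LF[14]=5
  step 6: row=5, L[5]='r', prepend. Next row=LF[5]=7
  step 7: row=7, L[7]='p', prepend. Next row=LF[7]=3
  step 8: row=3, L[3]='p', prepend. Next row=LF[3]=2
  step 9: row=2, L[2]='u', prepend. Next row=LF[2]=13
  step 10: row=13, L[13]='s', prepend. Next row=LF[13]=10
  step 11: row=10, L[10]='r', prepend. Next row=LF[10]=8
  step 12: row=8, L[8]='s', prepend. Next row=LF[8]=9
  step 13: row=9, L[9]='o', prepend. Next row=LF[9]=1
  step 14: row=1, L[1]='r', prepend. Next row=LF[1]=6
  step 15: row=6, L[6]='q', prepend. Next row=LF[6]=4
Reversed output: qrosrsupprqutt$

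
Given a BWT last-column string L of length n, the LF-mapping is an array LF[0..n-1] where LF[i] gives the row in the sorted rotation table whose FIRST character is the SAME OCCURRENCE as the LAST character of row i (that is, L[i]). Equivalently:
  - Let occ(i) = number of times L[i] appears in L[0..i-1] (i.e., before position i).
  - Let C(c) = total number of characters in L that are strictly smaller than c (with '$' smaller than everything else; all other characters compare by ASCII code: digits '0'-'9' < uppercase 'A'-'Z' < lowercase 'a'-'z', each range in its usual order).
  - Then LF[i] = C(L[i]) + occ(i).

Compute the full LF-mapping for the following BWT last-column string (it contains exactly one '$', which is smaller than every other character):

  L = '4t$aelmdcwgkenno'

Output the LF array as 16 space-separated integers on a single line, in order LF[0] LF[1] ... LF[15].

Answer: 1 14 0 2 5 9 10 4 3 15 7 8 6 11 12 13

Derivation:
Char counts: '$':1, '4':1, 'a':1, 'c':1, 'd':1, 'e':2, 'g':1, 'k':1, 'l':1, 'm':1, 'n':2, 'o':1, 't':1, 'w':1
C (first-col start): C('$')=0, C('4')=1, C('a')=2, C('c')=3, C('d')=4, C('e')=5, C('g')=7, C('k')=8, C('l')=9, C('m')=10, C('n')=11, C('o')=13, C('t')=14, C('w')=15
L[0]='4': occ=0, LF[0]=C('4')+0=1+0=1
L[1]='t': occ=0, LF[1]=C('t')+0=14+0=14
L[2]='$': occ=0, LF[2]=C('$')+0=0+0=0
L[3]='a': occ=0, LF[3]=C('a')+0=2+0=2
L[4]='e': occ=0, LF[4]=C('e')+0=5+0=5
L[5]='l': occ=0, LF[5]=C('l')+0=9+0=9
L[6]='m': occ=0, LF[6]=C('m')+0=10+0=10
L[7]='d': occ=0, LF[7]=C('d')+0=4+0=4
L[8]='c': occ=0, LF[8]=C('c')+0=3+0=3
L[9]='w': occ=0, LF[9]=C('w')+0=15+0=15
L[10]='g': occ=0, LF[10]=C('g')+0=7+0=7
L[11]='k': occ=0, LF[11]=C('k')+0=8+0=8
L[12]='e': occ=1, LF[12]=C('e')+1=5+1=6
L[13]='n': occ=0, LF[13]=C('n')+0=11+0=11
L[14]='n': occ=1, LF[14]=C('n')+1=11+1=12
L[15]='o': occ=0, LF[15]=C('o')+0=13+0=13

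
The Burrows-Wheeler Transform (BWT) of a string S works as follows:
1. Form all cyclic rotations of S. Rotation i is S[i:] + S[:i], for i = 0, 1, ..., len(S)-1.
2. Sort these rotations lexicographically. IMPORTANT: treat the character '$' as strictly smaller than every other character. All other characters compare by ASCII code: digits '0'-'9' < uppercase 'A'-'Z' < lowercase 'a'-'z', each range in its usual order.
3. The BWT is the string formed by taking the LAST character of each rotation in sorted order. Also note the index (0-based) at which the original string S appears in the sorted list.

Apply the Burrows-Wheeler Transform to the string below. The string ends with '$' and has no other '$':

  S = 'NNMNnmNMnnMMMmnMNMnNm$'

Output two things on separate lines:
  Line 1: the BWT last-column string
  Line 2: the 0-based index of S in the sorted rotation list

Answer: mnMnNMNNNMm$nMNnMnmMNM
11

Derivation:
All 22 rotations (rotation i = S[i:]+S[:i]):
  rot[0] = NNMNnmNMnnMMMmnMNMnNm$
  rot[1] = NMNnmNMnnMMMmnMNMnNm$N
  rot[2] = MNnmNMnnMMMmnMNMnNm$NN
  rot[3] = NnmNMnnMMMmnMNMnNm$NNM
  rot[4] = nmNMnnMMMmnMNMnNm$NNMN
  rot[5] = mNMnnMMMmnMNMnNm$NNMNn
  rot[6] = NMnnMMMmnMNMnNm$NNMNnm
  rot[7] = MnnMMMmnMNMnNm$NNMNnmN
  rot[8] = nnMMMmnMNMnNm$NNMNnmNM
  rot[9] = nMMMmnMNMnNm$NNMNnmNMn
  rot[10] = MMMmnMNMnNm$NNMNnmNMnn
  rot[11] = MMmnMNMnNm$NNMNnmNMnnM
  rot[12] = MmnMNMnNm$NNMNnmNMnnMM
  rot[13] = mnMNMnNm$NNMNnmNMnnMMM
  rot[14] = nMNMnNm$NNMNnmNMnnMMMm
  rot[15] = MNMnNm$NNMNnmNMnnMMMmn
  rot[16] = NMnNm$NNMNnmNMnnMMMmnM
  rot[17] = MnNm$NNMNnmNMnnMMMmnMN
  rot[18] = nNm$NNMNnmNMnnMMMmnMNM
  rot[19] = Nm$NNMNnmNMnnMMMmnMNMn
  rot[20] = m$NNMNnmNMnnMMMmnMNMnN
  rot[21] = $NNMNnmNMnnMMMmnMNMnNm
Sorted (with $ < everything):
  sorted[0] = $NNMNnmNMnnMMMmnMNMnNm  (last char: 'm')
  sorted[1] = MMMmnMNMnNm$NNMNnmNMnn  (last char: 'n')
  sorted[2] = MMmnMNMnNm$NNMNnmNMnnM  (last char: 'M')
  sorted[3] = MNMnNm$NNMNnmNMnnMMMmn  (last char: 'n')
  sorted[4] = MNnmNMnnMMMmnMNMnNm$NN  (last char: 'N')
  sorted[5] = MmnMNMnNm$NNMNnmNMnnMM  (last char: 'M')
  sorted[6] = MnNm$NNMNnmNMnnMMMmnMN  (last char: 'N')
  sorted[7] = MnnMMMmnMNMnNm$NNMNnmN  (last char: 'N')
  sorted[8] = NMNnmNMnnMMMmnMNMnNm$N  (last char: 'N')
  sorted[9] = NMnNm$NNMNnmNMnnMMMmnM  (last char: 'M')
  sorted[10] = NMnnMMMmnMNMnNm$NNMNnm  (last char: 'm')
  sorted[11] = NNMNnmNMnnMMMmnMNMnNm$  (last char: '$')
  sorted[12] = Nm$NNMNnmNMnnMMMmnMNMn  (last char: 'n')
  sorted[13] = NnmNMnnMMMmnMNMnNm$NNM  (last char: 'M')
  sorted[14] = m$NNMNnmNMnnMMMmnMNMnN  (last char: 'N')
  sorted[15] = mNMnnMMMmnMNMnNm$NNMNn  (last char: 'n')
  sorted[16] = mnMNMnNm$NNMNnmNMnnMMM  (last char: 'M')
  sorted[17] = nMMMmnMNMnNm$NNMNnmNMn  (last char: 'n')
  sorted[18] = nMNMnNm$NNMNnmNMnnMMMm  (last char: 'm')
  sorted[19] = nNm$NNMNnmNMnnMMMmnMNM  (last char: 'M')
  sorted[20] = nmNMnnMMMmnMNMnNm$NNMN  (last char: 'N')
  sorted[21] = nnMMMmnMNMnNm$NNMNnmNM  (last char: 'M')
Last column: mnMnNMNNNMm$nMNnMnmMNM
Original string S is at sorted index 11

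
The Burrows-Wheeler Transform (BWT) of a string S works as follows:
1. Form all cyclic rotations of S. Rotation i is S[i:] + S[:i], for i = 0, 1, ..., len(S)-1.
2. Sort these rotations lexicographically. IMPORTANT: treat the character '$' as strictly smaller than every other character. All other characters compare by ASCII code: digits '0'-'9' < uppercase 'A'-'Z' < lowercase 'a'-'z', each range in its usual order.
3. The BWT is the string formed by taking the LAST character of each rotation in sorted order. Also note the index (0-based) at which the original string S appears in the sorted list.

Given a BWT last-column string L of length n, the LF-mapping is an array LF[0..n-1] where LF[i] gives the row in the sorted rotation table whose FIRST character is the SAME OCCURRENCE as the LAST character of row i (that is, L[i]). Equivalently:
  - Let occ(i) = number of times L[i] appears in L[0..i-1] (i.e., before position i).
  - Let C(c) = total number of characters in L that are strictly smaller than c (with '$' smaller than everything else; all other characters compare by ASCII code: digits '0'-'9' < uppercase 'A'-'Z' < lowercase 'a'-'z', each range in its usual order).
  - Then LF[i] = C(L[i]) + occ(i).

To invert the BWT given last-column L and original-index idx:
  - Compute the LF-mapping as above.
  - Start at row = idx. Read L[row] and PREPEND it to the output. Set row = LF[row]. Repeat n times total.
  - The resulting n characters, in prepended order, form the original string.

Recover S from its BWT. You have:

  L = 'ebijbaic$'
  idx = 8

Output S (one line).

LF mapping: 5 2 6 8 3 1 7 4 0
Walk LF starting at row 8, prepending L[row]:
  step 1: row=8, L[8]='$', prepend. Next row=LF[8]=0
  step 2: row=0, L[0]='e', prepend. Next row=LF[0]=5
  step 3: row=5, L[5]='a', prepend. Next row=LF[5]=1
  step 4: row=1, L[1]='b', prepend. Next row=LF[1]=2
  step 5: row=2, L[2]='i', prepend. Next row=LF[2]=6
  step 6: row=6, L[6]='i', prepend. Next row=LF[6]=7
  step 7: row=7, L[7]='c', prepend. Next row=LF[7]=4
  step 8: row=4, L[4]='b', prepend. Next row=LF[4]=3
  step 9: row=3, L[3]='j', prepend. Next row=LF[3]=8
Reversed output: jbciibae$

Answer: jbciibae$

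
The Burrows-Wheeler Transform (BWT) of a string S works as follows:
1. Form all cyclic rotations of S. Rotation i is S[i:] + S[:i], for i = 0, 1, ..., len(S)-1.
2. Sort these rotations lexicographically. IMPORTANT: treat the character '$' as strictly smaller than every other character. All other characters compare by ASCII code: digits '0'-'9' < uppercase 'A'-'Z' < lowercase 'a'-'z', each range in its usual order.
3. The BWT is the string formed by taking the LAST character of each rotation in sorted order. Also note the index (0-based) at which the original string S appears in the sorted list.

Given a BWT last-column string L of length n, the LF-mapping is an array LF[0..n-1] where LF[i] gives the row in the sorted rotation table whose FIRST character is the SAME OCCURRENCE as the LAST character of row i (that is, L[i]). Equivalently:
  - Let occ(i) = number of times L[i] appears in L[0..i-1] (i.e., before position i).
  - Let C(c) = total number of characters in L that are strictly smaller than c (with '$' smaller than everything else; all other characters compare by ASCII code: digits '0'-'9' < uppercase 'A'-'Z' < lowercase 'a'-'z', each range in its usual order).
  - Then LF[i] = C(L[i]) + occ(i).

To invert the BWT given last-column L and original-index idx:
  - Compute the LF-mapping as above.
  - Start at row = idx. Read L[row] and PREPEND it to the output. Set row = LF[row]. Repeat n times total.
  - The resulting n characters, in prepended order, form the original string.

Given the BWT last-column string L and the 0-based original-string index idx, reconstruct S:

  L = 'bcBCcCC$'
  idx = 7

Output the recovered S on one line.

LF mapping: 5 6 1 2 7 3 4 0
Walk LF starting at row 7, prepending L[row]:
  step 1: row=7, L[7]='$', prepend. Next row=LF[7]=0
  step 2: row=0, L[0]='b', prepend. Next row=LF[0]=5
  step 3: row=5, L[5]='C', prepend. Next row=LF[5]=3
  step 4: row=3, L[3]='C', prepend. Next row=LF[3]=2
  step 5: row=2, L[2]='B', prepend. Next row=LF[2]=1
  step 6: row=1, L[1]='c', prepend. Next row=LF[1]=6
  step 7: row=6, L[6]='C', prepend. Next row=LF[6]=4
  step 8: row=4, L[4]='c', prepend. Next row=LF[4]=7
Reversed output: cCcBCCb$

Answer: cCcBCCb$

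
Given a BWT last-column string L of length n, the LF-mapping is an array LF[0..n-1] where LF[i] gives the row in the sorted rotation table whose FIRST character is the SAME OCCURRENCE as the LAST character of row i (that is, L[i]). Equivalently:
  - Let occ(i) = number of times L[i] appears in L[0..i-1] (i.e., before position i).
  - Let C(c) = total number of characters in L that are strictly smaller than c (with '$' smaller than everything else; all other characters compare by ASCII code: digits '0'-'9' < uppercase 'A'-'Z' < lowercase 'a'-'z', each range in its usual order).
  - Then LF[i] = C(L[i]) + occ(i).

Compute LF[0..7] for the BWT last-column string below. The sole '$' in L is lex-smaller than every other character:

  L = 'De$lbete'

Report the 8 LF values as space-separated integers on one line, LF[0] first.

Char counts: '$':1, 'D':1, 'b':1, 'e':3, 'l':1, 't':1
C (first-col start): C('$')=0, C('D')=1, C('b')=2, C('e')=3, C('l')=6, C('t')=7
L[0]='D': occ=0, LF[0]=C('D')+0=1+0=1
L[1]='e': occ=0, LF[1]=C('e')+0=3+0=3
L[2]='$': occ=0, LF[2]=C('$')+0=0+0=0
L[3]='l': occ=0, LF[3]=C('l')+0=6+0=6
L[4]='b': occ=0, LF[4]=C('b')+0=2+0=2
L[5]='e': occ=1, LF[5]=C('e')+1=3+1=4
L[6]='t': occ=0, LF[6]=C('t')+0=7+0=7
L[7]='e': occ=2, LF[7]=C('e')+2=3+2=5

Answer: 1 3 0 6 2 4 7 5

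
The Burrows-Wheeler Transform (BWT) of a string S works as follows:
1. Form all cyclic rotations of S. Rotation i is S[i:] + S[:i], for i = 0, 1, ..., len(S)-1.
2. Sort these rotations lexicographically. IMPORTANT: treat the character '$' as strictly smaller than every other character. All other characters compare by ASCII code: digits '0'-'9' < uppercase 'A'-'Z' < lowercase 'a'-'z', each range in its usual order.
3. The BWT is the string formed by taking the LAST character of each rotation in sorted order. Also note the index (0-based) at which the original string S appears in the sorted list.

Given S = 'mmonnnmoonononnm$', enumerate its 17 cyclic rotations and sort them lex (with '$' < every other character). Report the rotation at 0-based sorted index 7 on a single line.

All 17 rotations (rotation i = S[i:]+S[:i]):
  rot[0] = mmonnnmoonononnm$
  rot[1] = monnnmoonononnm$m
  rot[2] = onnnmoonononnm$mm
  rot[3] = nnnmoonononnm$mmo
  rot[4] = nnmoonononnm$mmon
  rot[5] = nmoonononnm$mmonn
  rot[6] = moonononnm$mmonnn
  rot[7] = oonononnm$mmonnnm
  rot[8] = onononnm$mmonnnmo
  rot[9] = nononnm$mmonnnmoo
  rot[10] = ononnm$mmonnnmoon
  rot[11] = nonnm$mmonnnmoono
  rot[12] = onnm$mmonnnmoonon
  rot[13] = nnm$mmonnnmoonono
  rot[14] = nm$mmonnnmoononon
  rot[15] = m$mmonnnmoonononn
  rot[16] = $mmonnnmoonononnm
Sorted (with $ < everything):
  sorted[0] = $mmonnnmoonononnm
  sorted[1] = m$mmonnnmoonononn
  sorted[2] = mmonnnmoonononnm$
  sorted[3] = monnnmoonononnm$m
  sorted[4] = moonononnm$mmonnn
  sorted[5] = nm$mmonnnmoononon
  sorted[6] = nmoonononnm$mmonn
  sorted[7] = nnm$mmonnnmoonono
  sorted[8] = nnmoonononnm$mmon
  sorted[9] = nnnmoonononnm$mmo
  sorted[10] = nonnm$mmonnnmoono
  sorted[11] = nononnm$mmonnnmoo
  sorted[12] = onnm$mmonnnmoonon
  sorted[13] = onnnmoonononnm$mm
  sorted[14] = ononnm$mmonnnmoon
  sorted[15] = onononnm$mmonnnmo
  sorted[16] = oonononnm$mmonnnm
sorted[7] = nnm$mmonnnmoonono

Answer: nnm$mmonnnmoonono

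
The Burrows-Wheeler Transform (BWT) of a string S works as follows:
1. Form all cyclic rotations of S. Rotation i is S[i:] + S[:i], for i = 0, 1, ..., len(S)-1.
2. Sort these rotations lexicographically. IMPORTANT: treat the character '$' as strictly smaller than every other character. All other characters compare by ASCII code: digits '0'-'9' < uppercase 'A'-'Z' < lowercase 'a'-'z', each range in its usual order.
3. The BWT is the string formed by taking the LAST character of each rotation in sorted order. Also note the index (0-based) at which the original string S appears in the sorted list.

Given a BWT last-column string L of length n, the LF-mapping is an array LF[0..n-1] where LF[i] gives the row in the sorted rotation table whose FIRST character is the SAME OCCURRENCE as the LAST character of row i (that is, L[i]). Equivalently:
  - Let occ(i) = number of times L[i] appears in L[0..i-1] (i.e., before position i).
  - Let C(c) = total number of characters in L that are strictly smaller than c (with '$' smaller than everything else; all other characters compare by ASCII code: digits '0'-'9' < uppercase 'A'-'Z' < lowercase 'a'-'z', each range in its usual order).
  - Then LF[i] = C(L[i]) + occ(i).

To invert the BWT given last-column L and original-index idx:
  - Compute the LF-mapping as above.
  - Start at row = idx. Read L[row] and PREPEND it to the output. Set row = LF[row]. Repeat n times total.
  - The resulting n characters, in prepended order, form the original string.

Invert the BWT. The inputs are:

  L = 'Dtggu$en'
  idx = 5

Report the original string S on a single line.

LF mapping: 1 6 3 4 7 0 2 5
Walk LF starting at row 5, prepending L[row]:
  step 1: row=5, L[5]='$', prepend. Next row=LF[5]=0
  step 2: row=0, L[0]='D', prepend. Next row=LF[0]=1
  step 3: row=1, L[1]='t', prepend. Next row=LF[1]=6
  step 4: row=6, L[6]='e', prepend. Next row=LF[6]=2
  step 5: row=2, L[2]='g', prepend. Next row=LF[2]=3
  step 6: row=3, L[3]='g', prepend. Next row=LF[3]=4
  step 7: row=4, L[4]='u', prepend. Next row=LF[4]=7
  step 8: row=7, L[7]='n', prepend. Next row=LF[7]=5
Reversed output: nuggetD$

Answer: nuggetD$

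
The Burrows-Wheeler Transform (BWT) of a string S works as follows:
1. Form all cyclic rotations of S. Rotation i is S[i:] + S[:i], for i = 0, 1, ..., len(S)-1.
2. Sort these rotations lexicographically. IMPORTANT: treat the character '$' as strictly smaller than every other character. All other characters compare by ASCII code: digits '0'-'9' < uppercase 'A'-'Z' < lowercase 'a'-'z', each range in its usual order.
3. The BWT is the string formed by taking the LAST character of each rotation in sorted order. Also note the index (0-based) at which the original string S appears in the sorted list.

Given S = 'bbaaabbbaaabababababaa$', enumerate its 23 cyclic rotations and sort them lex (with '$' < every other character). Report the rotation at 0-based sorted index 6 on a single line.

All 23 rotations (rotation i = S[i:]+S[:i]):
  rot[0] = bbaaabbbaaabababababaa$
  rot[1] = baaabbbaaabababababaa$b
  rot[2] = aaabbbaaabababababaa$bb
  rot[3] = aabbbaaabababababaa$bba
  rot[4] = abbbaaabababababaa$bbaa
  rot[5] = bbbaaabababababaa$bbaaa
  rot[6] = bbaaabababababaa$bbaaab
  rot[7] = baaabababababaa$bbaaabb
  rot[8] = aaabababababaa$bbaaabbb
  rot[9] = aabababababaa$bbaaabbba
  rot[10] = abababababaa$bbaaabbbaa
  rot[11] = bababababaa$bbaaabbbaaa
  rot[12] = ababababaa$bbaaabbbaaab
  rot[13] = babababaa$bbaaabbbaaaba
  rot[14] = abababaa$bbaaabbbaaabab
  rot[15] = bababaa$bbaaabbbaaababa
  rot[16] = ababaa$bbaaabbbaaababab
  rot[17] = babaa$bbaaabbbaaabababa
  rot[18] = abaa$bbaaabbbaaabababab
  rot[19] = baa$bbaaabbbaaababababa
  rot[20] = aa$bbaaabbbaaababababab
  rot[21] = a$bbaaabbbaaabababababa
  rot[22] = $bbaaabbbaaabababababaa
Sorted (with $ < everything):
  sorted[0] = $bbaaabbbaaabababababaa
  sorted[1] = a$bbaaabbbaaabababababa
  sorted[2] = aa$bbaaabbbaaababababab
  sorted[3] = aaabababababaa$bbaaabbb
  sorted[4] = aaabbbaaabababababaa$bb
  sorted[5] = aabababababaa$bbaaabbba
  sorted[6] = aabbbaaabababababaa$bba
  sorted[7] = abaa$bbaaabbbaaabababab
  sorted[8] = ababaa$bbaaabbbaaababab
  sorted[9] = abababaa$bbaaabbbaaabab
  sorted[10] = ababababaa$bbaaabbbaaab
  sorted[11] = abababababaa$bbaaabbbaa
  sorted[12] = abbbaaabababababaa$bbaa
  sorted[13] = baa$bbaaabbbaaababababa
  sorted[14] = baaabababababaa$bbaaabb
  sorted[15] = baaabbbaaabababababaa$b
  sorted[16] = babaa$bbaaabbbaaabababa
  sorted[17] = bababaa$bbaaabbbaaababa
  sorted[18] = babababaa$bbaaabbbaaaba
  sorted[19] = bababababaa$bbaaabbbaaa
  sorted[20] = bbaaabababababaa$bbaaab
  sorted[21] = bbaaabbbaaabababababaa$
  sorted[22] = bbbaaabababababaa$bbaaa
sorted[6] = aabbbaaabababababaa$bba

Answer: aabbbaaabababababaa$bba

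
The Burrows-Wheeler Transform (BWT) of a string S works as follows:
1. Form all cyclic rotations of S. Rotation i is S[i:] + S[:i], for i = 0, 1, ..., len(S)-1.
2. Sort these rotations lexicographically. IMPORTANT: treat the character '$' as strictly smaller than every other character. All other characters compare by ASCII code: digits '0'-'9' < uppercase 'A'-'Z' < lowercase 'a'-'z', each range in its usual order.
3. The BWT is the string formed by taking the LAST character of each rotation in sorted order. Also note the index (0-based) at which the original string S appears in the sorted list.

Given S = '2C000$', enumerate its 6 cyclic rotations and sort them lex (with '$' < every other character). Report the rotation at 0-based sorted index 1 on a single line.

Answer: 0$2C00

Derivation:
All 6 rotations (rotation i = S[i:]+S[:i]):
  rot[0] = 2C000$
  rot[1] = C000$2
  rot[2] = 000$2C
  rot[3] = 00$2C0
  rot[4] = 0$2C00
  rot[5] = $2C000
Sorted (with $ < everything):
  sorted[0] = $2C000
  sorted[1] = 0$2C00
  sorted[2] = 00$2C0
  sorted[3] = 000$2C
  sorted[4] = 2C000$
  sorted[5] = C000$2
sorted[1] = 0$2C00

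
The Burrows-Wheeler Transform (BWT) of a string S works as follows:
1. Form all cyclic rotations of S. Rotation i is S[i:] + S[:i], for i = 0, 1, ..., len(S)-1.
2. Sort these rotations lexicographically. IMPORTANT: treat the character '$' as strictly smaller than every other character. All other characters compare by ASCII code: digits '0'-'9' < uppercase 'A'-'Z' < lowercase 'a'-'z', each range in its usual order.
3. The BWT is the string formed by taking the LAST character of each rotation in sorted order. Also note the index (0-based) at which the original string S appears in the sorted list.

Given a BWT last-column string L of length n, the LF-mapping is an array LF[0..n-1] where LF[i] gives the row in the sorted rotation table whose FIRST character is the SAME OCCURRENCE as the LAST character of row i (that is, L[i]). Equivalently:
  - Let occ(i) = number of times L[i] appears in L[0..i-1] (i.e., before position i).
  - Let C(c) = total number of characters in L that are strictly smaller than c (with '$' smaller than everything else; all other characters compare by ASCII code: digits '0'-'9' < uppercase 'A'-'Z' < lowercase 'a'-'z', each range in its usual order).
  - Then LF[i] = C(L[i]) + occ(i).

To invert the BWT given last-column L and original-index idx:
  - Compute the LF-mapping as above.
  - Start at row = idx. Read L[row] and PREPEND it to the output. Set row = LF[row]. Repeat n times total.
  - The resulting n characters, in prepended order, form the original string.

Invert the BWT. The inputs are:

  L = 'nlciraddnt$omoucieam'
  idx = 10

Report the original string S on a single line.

LF mapping: 13 10 3 8 17 1 5 6 14 18 0 15 11 16 19 4 9 7 2 12
Walk LF starting at row 10, prepending L[row]:
  step 1: row=10, L[10]='$', prepend. Next row=LF[10]=0
  step 2: row=0, L[0]='n', prepend. Next row=LF[0]=13
  step 3: row=13, L[13]='o', prepend. Next row=LF[13]=16
  step 4: row=16, L[16]='i', prepend. Next row=LF[16]=9
  step 5: row=9, L[9]='t', prepend. Next row=LF[9]=18
  step 6: row=18, L[18]='a', prepend. Next row=LF[18]=2
  step 7: row=2, L[2]='c', prepend. Next row=LF[2]=3
  step 8: row=3, L[3]='i', prepend. Next row=LF[3]=8
  step 9: row=8, L[8]='n', prepend. Next row=LF[8]=14
  step 10: row=14, L[14]='u', prepend. Next row=LF[14]=19
  step 11: row=19, L[19]='m', prepend. Next row=LF[19]=12
  step 12: row=12, L[12]='m', prepend. Next row=LF[12]=11
  step 13: row=11, L[11]='o', prepend. Next row=LF[11]=15
  step 14: row=15, L[15]='c', prepend. Next row=LF[15]=4
  step 15: row=4, L[4]='r', prepend. Next row=LF[4]=17
  step 16: row=17, L[17]='e', prepend. Next row=LF[17]=7
  step 17: row=7, L[7]='d', prepend. Next row=LF[7]=6
  step 18: row=6, L[6]='d', prepend. Next row=LF[6]=5
  step 19: row=5, L[5]='a', prepend. Next row=LF[5]=1
  step 20: row=1, L[1]='l', prepend. Next row=LF[1]=10
Reversed output: laddercommunication$

Answer: laddercommunication$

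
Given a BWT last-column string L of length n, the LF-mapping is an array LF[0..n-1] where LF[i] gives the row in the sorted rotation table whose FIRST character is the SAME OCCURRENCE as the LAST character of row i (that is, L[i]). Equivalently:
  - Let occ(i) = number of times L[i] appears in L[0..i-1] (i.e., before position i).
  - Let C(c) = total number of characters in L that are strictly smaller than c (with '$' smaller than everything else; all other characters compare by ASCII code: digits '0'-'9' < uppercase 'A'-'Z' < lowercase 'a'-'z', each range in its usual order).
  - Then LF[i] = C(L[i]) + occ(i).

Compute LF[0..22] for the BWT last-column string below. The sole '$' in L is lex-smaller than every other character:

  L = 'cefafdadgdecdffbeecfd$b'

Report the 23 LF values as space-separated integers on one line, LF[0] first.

Char counts: '$':1, 'a':2, 'b':2, 'c':3, 'd':5, 'e':4, 'f':5, 'g':1
C (first-col start): C('$')=0, C('a')=1, C('b')=3, C('c')=5, C('d')=8, C('e')=13, C('f')=17, C('g')=22
L[0]='c': occ=0, LF[0]=C('c')+0=5+0=5
L[1]='e': occ=0, LF[1]=C('e')+0=13+0=13
L[2]='f': occ=0, LF[2]=C('f')+0=17+0=17
L[3]='a': occ=0, LF[3]=C('a')+0=1+0=1
L[4]='f': occ=1, LF[4]=C('f')+1=17+1=18
L[5]='d': occ=0, LF[5]=C('d')+0=8+0=8
L[6]='a': occ=1, LF[6]=C('a')+1=1+1=2
L[7]='d': occ=1, LF[7]=C('d')+1=8+1=9
L[8]='g': occ=0, LF[8]=C('g')+0=22+0=22
L[9]='d': occ=2, LF[9]=C('d')+2=8+2=10
L[10]='e': occ=1, LF[10]=C('e')+1=13+1=14
L[11]='c': occ=1, LF[11]=C('c')+1=5+1=6
L[12]='d': occ=3, LF[12]=C('d')+3=8+3=11
L[13]='f': occ=2, LF[13]=C('f')+2=17+2=19
L[14]='f': occ=3, LF[14]=C('f')+3=17+3=20
L[15]='b': occ=0, LF[15]=C('b')+0=3+0=3
L[16]='e': occ=2, LF[16]=C('e')+2=13+2=15
L[17]='e': occ=3, LF[17]=C('e')+3=13+3=16
L[18]='c': occ=2, LF[18]=C('c')+2=5+2=7
L[19]='f': occ=4, LF[19]=C('f')+4=17+4=21
L[20]='d': occ=4, LF[20]=C('d')+4=8+4=12
L[21]='$': occ=0, LF[21]=C('$')+0=0+0=0
L[22]='b': occ=1, LF[22]=C('b')+1=3+1=4

Answer: 5 13 17 1 18 8 2 9 22 10 14 6 11 19 20 3 15 16 7 21 12 0 4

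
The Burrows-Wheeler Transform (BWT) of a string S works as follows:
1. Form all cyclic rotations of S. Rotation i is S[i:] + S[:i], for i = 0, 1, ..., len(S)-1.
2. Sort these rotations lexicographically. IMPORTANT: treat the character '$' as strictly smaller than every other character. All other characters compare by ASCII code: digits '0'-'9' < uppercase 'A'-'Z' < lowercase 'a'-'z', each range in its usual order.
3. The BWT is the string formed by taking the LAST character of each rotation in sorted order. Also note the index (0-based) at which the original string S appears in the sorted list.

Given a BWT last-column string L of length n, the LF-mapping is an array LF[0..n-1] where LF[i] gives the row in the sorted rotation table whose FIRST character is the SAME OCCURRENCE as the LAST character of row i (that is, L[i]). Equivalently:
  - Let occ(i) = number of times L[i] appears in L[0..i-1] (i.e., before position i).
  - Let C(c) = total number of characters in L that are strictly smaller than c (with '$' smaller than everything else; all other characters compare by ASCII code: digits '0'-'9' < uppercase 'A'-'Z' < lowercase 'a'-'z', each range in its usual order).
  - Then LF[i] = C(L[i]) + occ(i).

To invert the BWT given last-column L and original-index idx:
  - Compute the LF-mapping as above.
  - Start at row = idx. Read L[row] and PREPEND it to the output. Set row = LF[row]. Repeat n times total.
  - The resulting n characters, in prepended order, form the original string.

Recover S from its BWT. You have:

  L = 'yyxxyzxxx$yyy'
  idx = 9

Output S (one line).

Answer: yyyzxyxyxxxy$

Derivation:
LF mapping: 6 7 1 2 8 12 3 4 5 0 9 10 11
Walk LF starting at row 9, prepending L[row]:
  step 1: row=9, L[9]='$', prepend. Next row=LF[9]=0
  step 2: row=0, L[0]='y', prepend. Next row=LF[0]=6
  step 3: row=6, L[6]='x', prepend. Next row=LF[6]=3
  step 4: row=3, L[3]='x', prepend. Next row=LF[3]=2
  step 5: row=2, L[2]='x', prepend. Next row=LF[2]=1
  step 6: row=1, L[1]='y', prepend. Next row=LF[1]=7
  step 7: row=7, L[7]='x', prepend. Next row=LF[7]=4
  step 8: row=4, L[4]='y', prepend. Next row=LF[4]=8
  step 9: row=8, L[8]='x', prepend. Next row=LF[8]=5
  step 10: row=5, L[5]='z', prepend. Next row=LF[5]=12
  step 11: row=12, L[12]='y', prepend. Next row=LF[12]=11
  step 12: row=11, L[11]='y', prepend. Next row=LF[11]=10
  step 13: row=10, L[10]='y', prepend. Next row=LF[10]=9
Reversed output: yyyzxyxyxxxy$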